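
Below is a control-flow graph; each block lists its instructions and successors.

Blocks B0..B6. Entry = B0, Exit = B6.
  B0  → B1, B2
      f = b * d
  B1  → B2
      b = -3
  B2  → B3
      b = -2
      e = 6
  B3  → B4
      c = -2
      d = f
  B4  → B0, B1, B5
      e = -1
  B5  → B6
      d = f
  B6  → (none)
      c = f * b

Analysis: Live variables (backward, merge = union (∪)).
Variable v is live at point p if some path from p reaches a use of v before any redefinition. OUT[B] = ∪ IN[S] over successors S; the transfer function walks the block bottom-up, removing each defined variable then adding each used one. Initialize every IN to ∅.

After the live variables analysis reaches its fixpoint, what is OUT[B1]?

Converged values:
  B0:   IN={b, d}   OUT={f}
  B1:   IN={f}   OUT={f}
  B2:   IN={f}   OUT={b, f}
  B3:   IN={b, f}   OUT={b, d, f}
  B4:   IN={b, d, f}   OUT={b, d, f}
  B5:   IN={b, f}   OUT={b, f}
  B6:   IN={b, f}   OUT={}

Merge at B1: OUT[B1] = IN[B2] = {f}

Answer: {f}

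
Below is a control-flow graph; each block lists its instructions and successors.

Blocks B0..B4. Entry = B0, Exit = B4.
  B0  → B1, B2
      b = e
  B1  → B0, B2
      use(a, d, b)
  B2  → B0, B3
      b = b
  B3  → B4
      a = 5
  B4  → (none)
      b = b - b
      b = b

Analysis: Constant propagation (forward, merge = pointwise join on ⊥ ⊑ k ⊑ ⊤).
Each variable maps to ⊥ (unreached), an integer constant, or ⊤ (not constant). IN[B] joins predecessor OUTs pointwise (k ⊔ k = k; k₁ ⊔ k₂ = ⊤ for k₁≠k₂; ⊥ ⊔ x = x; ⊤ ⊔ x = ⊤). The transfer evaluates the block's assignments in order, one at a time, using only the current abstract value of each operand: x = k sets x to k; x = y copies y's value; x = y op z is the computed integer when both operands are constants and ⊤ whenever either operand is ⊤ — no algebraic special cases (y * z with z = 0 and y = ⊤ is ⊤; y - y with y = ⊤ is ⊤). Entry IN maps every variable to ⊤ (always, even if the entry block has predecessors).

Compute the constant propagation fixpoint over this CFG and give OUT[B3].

Answer: {a: 5, b: ⊤, c: ⊤, d: ⊤, e: ⊤, f: ⊤}

Trace:
Per-block solution:
  B0:  IN=(all ⊤)  OUT=(all ⊤)
  B1:  IN=(all ⊤)  OUT=(all ⊤)
  B2:  IN=(all ⊤)  OUT=(all ⊤)
  B3:  IN=(all ⊤)  OUT={a:5; rest ⊤}
  B4:  IN={a:5; rest ⊤}  OUT={a:5; rest ⊤}

Merge at B3: IN[B3] = OUT[B2] = {a: ⊤, b: ⊤, c: ⊤, d: ⊤, e: ⊤, f: ⊤}
Applying B3's transfer function to that IN value gives OUT[B3] (row B3 above).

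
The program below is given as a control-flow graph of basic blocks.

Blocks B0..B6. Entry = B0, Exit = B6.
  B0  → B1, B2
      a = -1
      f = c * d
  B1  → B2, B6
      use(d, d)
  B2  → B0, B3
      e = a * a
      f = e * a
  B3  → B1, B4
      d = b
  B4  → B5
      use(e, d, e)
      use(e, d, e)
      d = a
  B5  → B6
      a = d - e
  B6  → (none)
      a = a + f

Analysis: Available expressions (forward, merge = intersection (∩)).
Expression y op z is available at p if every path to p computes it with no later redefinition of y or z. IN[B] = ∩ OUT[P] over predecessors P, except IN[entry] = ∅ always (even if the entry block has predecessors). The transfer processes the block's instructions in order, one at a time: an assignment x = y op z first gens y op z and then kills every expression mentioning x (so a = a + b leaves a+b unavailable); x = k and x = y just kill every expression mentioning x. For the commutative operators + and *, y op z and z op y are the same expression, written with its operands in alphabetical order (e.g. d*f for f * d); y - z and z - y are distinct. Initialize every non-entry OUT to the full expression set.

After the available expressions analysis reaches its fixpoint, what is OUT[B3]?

Fixpoint table:
  B0: | IN={} | OUT={c*d}
  B1: | IN={} | OUT={}
  B2: | IN={} | OUT={a*a, a*e}
  B3: | IN={a*a, a*e} | OUT={a*a, a*e}
  B4: | IN={a*a, a*e} | OUT={a*a, a*e}
  B5: | IN={a*a, a*e} | OUT={d-e}
  B6: | IN={} | OUT={}

Merge at B3: IN[B3] = OUT[B2] = {a*a, a*e}
Applying B3's transfer function to that IN value gives OUT[B3] (row B3 above).

Answer: {a*a, a*e}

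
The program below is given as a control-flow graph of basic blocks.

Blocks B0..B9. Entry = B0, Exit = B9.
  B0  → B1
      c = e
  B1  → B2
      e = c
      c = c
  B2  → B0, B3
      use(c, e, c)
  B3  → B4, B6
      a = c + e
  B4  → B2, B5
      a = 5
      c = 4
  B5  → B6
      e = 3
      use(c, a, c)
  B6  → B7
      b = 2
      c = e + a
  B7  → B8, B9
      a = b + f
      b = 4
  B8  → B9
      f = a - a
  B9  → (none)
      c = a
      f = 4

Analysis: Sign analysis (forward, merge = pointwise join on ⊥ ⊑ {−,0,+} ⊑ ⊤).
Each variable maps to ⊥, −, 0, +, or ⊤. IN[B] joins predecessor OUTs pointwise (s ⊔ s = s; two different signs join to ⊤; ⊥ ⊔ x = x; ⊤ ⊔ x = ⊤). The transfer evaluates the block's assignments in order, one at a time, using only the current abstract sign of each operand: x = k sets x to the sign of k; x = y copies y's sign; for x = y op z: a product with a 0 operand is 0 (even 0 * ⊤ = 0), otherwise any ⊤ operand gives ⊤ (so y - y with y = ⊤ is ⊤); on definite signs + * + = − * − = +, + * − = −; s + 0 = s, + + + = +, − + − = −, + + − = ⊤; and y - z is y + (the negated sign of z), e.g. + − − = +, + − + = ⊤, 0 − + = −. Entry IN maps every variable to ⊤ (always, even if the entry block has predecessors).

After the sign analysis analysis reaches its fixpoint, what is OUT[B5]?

Answer: {a: +, b: ⊤, c: +, d: ⊤, e: +, f: ⊤}

Trace:
Converged values:
  B0:   IN=(all ⊤)   OUT=(all ⊤)
  B1:   IN=(all ⊤)   OUT=(all ⊤)
  B2:   IN=(all ⊤)   OUT=(all ⊤)
  B3:   IN=(all ⊤)   OUT=(all ⊤)
  B4:   IN=(all ⊤)   OUT={a:+, c:+; rest ⊤}
  B5:   IN={a:+, c:+; rest ⊤}   OUT={a:+, c:+, e:+; rest ⊤}
  B6:   IN=(all ⊤)   OUT={b:+; rest ⊤}
  B7:   IN={b:+; rest ⊤}   OUT={b:+; rest ⊤}
  B8:   IN={b:+; rest ⊤}   OUT={b:+; rest ⊤}
  B9:   IN={b:+; rest ⊤}   OUT={b:+, f:+; rest ⊤}

Merge at B5: IN[B5] = OUT[B4] = {a: +, b: ⊤, c: +, d: ⊤, e: ⊤, f: ⊤}
Applying B5's transfer function to that IN value gives OUT[B5] (row B5 above).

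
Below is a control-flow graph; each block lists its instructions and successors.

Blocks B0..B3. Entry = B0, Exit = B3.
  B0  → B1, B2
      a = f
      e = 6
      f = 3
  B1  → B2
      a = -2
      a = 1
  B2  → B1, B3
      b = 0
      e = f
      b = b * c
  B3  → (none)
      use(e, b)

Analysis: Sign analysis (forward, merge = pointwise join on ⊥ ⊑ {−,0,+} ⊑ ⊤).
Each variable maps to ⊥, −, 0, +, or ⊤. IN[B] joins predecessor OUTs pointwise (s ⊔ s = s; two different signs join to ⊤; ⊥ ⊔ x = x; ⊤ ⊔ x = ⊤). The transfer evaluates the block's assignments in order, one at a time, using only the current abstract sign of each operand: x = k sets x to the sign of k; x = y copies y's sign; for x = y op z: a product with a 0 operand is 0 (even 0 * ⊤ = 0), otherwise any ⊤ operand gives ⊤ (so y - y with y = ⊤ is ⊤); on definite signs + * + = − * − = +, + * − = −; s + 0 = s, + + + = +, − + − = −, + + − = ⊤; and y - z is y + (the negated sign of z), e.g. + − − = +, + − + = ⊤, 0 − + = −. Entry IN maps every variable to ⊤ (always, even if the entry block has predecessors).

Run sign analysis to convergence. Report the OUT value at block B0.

Answer: {a: ⊤, b: ⊤, c: ⊤, d: ⊤, e: +, f: +}

Trace:
Fixpoint table:
  B0:   IN=(all ⊤)   OUT={e:+, f:+; rest ⊤}
  B1:   IN={e:+, f:+; rest ⊤}   OUT={a:+, e:+, f:+; rest ⊤}
  B2:   IN={e:+, f:+; rest ⊤}   OUT={b:0, e:+, f:+; rest ⊤}
  B3:   IN={b:0, e:+, f:+; rest ⊤}   OUT={b:0, e:+, f:+; rest ⊤}

B0 is the boundary node: IN[B0] = {a: ⊤, b: ⊤, c: ⊤, d: ⊤, e: ⊤, f: ⊤}
Applying B0's transfer function to that IN value gives OUT[B0] (row B0 above).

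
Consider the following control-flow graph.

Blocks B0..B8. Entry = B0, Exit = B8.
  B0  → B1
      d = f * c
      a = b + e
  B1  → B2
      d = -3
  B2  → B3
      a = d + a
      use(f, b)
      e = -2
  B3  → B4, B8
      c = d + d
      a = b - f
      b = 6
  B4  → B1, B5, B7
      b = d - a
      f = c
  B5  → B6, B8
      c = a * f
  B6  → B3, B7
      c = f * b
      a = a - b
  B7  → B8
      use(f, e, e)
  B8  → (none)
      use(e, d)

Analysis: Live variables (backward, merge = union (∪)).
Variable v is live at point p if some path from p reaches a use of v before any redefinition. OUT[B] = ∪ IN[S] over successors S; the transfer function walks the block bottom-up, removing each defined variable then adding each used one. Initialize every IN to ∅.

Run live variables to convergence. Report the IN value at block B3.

Answer: {b, d, e, f}

Derivation:
Per-block solution:
  B0:   IN={b, c, e, f}   OUT={a, b, f}
  B1:   IN={a, b, f}   OUT={a, b, d, f}
  B2:   IN={a, b, d, f}   OUT={b, d, e, f}
  B3:   IN={b, d, e, f}   OUT={a, c, d, e}
  B4:   IN={a, c, d, e}   OUT={a, b, d, e, f}
  B5:   IN={a, b, d, e, f}   OUT={a, b, d, e, f}
  B6:   IN={a, b, d, e, f}   OUT={b, d, e, f}
  B7:   IN={d, e, f}   OUT={d, e}
  B8:   IN={d, e}   OUT={}

Merge at B3: OUT[B3] = IN[B4] ⊔ IN[B8] = {a, c, d, e}
Applying B3's transfer function to that OUT value gives IN[B3] (row B3 above).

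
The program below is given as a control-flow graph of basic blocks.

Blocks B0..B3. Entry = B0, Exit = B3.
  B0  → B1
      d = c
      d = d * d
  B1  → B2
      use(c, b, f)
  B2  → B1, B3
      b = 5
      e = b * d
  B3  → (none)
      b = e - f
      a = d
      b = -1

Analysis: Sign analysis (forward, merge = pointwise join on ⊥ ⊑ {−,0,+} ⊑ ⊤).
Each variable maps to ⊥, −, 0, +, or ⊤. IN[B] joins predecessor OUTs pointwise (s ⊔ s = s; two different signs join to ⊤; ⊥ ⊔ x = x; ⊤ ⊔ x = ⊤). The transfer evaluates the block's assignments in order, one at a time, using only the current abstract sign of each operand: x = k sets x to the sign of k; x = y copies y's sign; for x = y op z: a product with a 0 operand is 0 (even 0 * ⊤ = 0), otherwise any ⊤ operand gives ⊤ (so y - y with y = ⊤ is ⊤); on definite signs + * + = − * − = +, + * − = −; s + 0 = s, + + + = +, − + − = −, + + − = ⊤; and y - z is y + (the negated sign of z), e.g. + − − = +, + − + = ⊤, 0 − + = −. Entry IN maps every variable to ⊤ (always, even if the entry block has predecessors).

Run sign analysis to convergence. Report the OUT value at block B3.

Answer: {a: ⊤, b: -, c: ⊤, d: ⊤, e: ⊤, f: ⊤}

Working:
Per-block solution:
  B0: | IN=(all ⊤) | OUT=(all ⊤)
  B1: | IN=(all ⊤) | OUT=(all ⊤)
  B2: | IN=(all ⊤) | OUT={b:+; rest ⊤}
  B3: | IN={b:+; rest ⊤} | OUT={b:-; rest ⊤}

Merge at B3: IN[B3] = OUT[B2] = {a: ⊤, b: +, c: ⊤, d: ⊤, e: ⊤, f: ⊤}
Applying B3's transfer function to that IN value gives OUT[B3] (row B3 above).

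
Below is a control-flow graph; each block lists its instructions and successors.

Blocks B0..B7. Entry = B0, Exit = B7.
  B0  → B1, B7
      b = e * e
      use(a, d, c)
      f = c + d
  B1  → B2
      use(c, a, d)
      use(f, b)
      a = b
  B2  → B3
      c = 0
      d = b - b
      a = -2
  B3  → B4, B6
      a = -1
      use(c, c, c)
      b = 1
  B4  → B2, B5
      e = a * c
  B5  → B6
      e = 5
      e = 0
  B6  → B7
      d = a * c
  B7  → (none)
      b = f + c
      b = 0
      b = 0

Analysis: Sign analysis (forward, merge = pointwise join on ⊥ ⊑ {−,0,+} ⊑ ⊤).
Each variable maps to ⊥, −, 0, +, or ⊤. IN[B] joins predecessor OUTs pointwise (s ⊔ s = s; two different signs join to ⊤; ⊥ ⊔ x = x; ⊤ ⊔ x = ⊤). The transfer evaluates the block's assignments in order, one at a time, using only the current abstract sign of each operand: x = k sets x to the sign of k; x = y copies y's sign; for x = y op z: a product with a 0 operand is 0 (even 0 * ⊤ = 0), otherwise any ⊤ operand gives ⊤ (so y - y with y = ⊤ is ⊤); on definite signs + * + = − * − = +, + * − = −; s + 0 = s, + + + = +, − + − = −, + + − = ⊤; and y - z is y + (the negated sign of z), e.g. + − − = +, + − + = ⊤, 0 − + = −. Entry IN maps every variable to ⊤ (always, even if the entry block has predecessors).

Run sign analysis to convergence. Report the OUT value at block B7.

Fixpoint table:
  B0: | IN=(all ⊤) | OUT=(all ⊤)
  B1: | IN=(all ⊤) | OUT=(all ⊤)
  B2: | IN=(all ⊤) | OUT={a:-, c:0; rest ⊤}
  B3: | IN={a:-, c:0; rest ⊤} | OUT={a:-, b:+, c:0; rest ⊤}
  B4: | IN={a:-, b:+, c:0; rest ⊤} | OUT={a:-, b:+, c:0, e:0; rest ⊤}
  B5: | IN={a:-, b:+, c:0, e:0; rest ⊤} | OUT={a:-, b:+, c:0, e:0; rest ⊤}
  B6: | IN={a:-, b:+, c:0; rest ⊤} | OUT={a:-, b:+, c:0, d:0; rest ⊤}
  B7: | IN=(all ⊤) | OUT={b:0; rest ⊤}

Merge at B7: IN[B7] = OUT[B0] ⊔ OUT[B6] = {a: ⊤, b: ⊤, c: ⊤, d: ⊤, e: ⊤, f: ⊤}
Applying B7's transfer function to that IN value gives OUT[B7] (row B7 above).

Answer: {a: ⊤, b: 0, c: ⊤, d: ⊤, e: ⊤, f: ⊤}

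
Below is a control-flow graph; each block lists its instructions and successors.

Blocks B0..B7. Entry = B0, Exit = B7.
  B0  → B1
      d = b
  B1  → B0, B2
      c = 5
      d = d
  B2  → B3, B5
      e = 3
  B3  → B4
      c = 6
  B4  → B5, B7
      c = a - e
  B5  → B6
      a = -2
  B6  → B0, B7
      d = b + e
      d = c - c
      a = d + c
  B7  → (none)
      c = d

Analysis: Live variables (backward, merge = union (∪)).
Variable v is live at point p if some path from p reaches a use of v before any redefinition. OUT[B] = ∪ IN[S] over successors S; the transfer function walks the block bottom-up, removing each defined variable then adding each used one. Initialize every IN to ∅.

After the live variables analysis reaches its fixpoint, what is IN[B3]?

Fixpoint table:
  B0: | IN={a, b} | OUT={a, b, d}
  B1: | IN={a, b, d} | OUT={a, b, c, d}
  B2: | IN={a, b, c, d} | OUT={a, b, c, d, e}
  B3: | IN={a, b, d, e} | OUT={a, b, d, e}
  B4: | IN={a, b, d, e} | OUT={b, c, d, e}
  B5: | IN={b, c, e} | OUT={b, c, e}
  B6: | IN={b, c, e} | OUT={a, b, d}
  B7: | IN={d} | OUT={}

Merge at B3: OUT[B3] = IN[B4] = {a, b, d, e}
Applying B3's transfer function to that OUT value gives IN[B3] (row B3 above).

Answer: {a, b, d, e}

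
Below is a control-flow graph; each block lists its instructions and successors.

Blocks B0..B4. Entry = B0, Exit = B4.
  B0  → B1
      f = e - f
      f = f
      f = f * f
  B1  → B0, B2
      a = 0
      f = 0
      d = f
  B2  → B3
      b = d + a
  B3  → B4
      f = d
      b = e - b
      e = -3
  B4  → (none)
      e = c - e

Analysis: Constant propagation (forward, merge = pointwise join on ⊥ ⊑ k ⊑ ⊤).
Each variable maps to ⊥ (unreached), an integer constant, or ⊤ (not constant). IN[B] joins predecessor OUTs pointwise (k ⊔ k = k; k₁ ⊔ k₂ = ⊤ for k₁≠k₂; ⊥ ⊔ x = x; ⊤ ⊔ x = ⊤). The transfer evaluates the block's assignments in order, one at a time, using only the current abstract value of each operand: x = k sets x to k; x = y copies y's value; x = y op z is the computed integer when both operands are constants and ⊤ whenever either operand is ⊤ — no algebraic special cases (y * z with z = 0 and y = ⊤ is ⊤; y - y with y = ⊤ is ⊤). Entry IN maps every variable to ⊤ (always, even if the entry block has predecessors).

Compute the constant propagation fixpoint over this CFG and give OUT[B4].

Fixpoint table:
  B0: | IN=(all ⊤) | OUT=(all ⊤)
  B1: | IN=(all ⊤) | OUT={a:0, d:0, f:0; rest ⊤}
  B2: | IN={a:0, d:0, f:0; rest ⊤} | OUT={a:0, b:0, d:0, f:0; rest ⊤}
  B3: | IN={a:0, b:0, d:0, f:0; rest ⊤} | OUT={a:0, d:0, e:-3, f:0; rest ⊤}
  B4: | IN={a:0, d:0, e:-3, f:0; rest ⊤} | OUT={a:0, d:0, f:0; rest ⊤}

Merge at B4: IN[B4] = OUT[B3] = {a: 0, b: ⊤, c: ⊤, d: 0, e: -3, f: 0}
Applying B4's transfer function to that IN value gives OUT[B4] (row B4 above).

Answer: {a: 0, b: ⊤, c: ⊤, d: 0, e: ⊤, f: 0}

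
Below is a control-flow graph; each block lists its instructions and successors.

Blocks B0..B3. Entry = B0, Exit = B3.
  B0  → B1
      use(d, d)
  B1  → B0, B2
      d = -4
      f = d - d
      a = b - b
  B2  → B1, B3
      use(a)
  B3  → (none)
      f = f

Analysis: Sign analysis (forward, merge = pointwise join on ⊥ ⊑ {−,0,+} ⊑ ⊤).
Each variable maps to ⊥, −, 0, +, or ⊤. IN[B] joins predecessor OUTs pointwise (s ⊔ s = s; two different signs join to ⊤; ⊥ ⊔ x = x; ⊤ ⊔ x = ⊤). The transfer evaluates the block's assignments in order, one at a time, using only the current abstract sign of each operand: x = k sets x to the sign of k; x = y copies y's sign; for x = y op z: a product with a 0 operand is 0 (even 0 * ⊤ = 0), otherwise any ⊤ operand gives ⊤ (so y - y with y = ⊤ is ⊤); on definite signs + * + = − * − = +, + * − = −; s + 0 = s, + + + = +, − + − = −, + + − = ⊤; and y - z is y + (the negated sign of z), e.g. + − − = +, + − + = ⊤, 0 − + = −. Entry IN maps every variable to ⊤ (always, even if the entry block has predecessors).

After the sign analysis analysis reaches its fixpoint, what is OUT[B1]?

Answer: {a: ⊤, b: ⊤, c: ⊤, d: -, e: ⊤, f: ⊤}

Trace:
Converged values:
  B0: | IN=(all ⊤) | OUT=(all ⊤)
  B1: | IN=(all ⊤) | OUT={d:-; rest ⊤}
  B2: | IN={d:-; rest ⊤} | OUT={d:-; rest ⊤}
  B3: | IN={d:-; rest ⊤} | OUT={d:-; rest ⊤}

Merge at B1: IN[B1] = OUT[B0] ⊔ OUT[B2] = {a: ⊤, b: ⊤, c: ⊤, d: ⊤, e: ⊤, f: ⊤}
Applying B1's transfer function to that IN value gives OUT[B1] (row B1 above).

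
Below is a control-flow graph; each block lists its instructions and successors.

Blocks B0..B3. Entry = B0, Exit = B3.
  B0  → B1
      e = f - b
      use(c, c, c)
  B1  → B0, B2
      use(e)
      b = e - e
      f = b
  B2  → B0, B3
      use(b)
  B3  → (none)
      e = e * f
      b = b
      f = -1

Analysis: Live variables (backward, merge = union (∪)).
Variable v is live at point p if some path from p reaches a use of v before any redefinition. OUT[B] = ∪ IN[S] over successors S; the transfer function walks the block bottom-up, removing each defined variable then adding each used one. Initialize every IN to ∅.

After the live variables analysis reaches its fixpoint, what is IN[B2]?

Answer: {b, c, e, f}

Derivation:
Fixpoint table:
  B0:  IN={b, c, f}  OUT={c, e}
  B1:  IN={c, e}  OUT={b, c, e, f}
  B2:  IN={b, c, e, f}  OUT={b, c, e, f}
  B3:  IN={b, e, f}  OUT={}

Merge at B2: OUT[B2] = IN[B0] ⊔ IN[B3] = {b, c, e, f}
Applying B2's transfer function to that OUT value gives IN[B2] (row B2 above).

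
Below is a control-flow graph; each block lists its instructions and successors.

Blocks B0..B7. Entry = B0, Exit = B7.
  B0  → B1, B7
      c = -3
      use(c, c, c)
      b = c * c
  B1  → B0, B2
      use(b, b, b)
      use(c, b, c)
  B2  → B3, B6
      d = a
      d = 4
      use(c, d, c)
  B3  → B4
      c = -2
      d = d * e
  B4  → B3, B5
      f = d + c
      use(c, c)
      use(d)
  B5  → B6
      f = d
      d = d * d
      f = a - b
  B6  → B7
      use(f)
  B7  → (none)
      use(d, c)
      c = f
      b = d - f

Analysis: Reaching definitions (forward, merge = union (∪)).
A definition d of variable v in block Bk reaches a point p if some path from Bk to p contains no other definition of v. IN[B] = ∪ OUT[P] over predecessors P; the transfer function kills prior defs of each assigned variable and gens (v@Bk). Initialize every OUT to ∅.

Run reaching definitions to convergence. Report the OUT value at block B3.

Answer: {b@B0, c@B3, d@B3, f@B4}

Working:
Per-block solution:
  B0: | IN={b@B0, c@B0} | OUT={b@B0, c@B0}
  B1: | IN={b@B0, c@B0} | OUT={b@B0, c@B0}
  B2: | IN={b@B0, c@B0} | OUT={b@B0, c@B0, d@B2}
  B3: | IN={b@B0, c@B0, c@B3, d@B2, d@B3, f@B4} | OUT={b@B0, c@B3, d@B3, f@B4}
  B4: | IN={b@B0, c@B3, d@B3, f@B4} | OUT={b@B0, c@B3, d@B3, f@B4}
  B5: | IN={b@B0, c@B3, d@B3, f@B4} | OUT={b@B0, c@B3, d@B5, f@B5}
  B6: | IN={b@B0, c@B0, c@B3, d@B2, d@B5, f@B5} | OUT={b@B0, c@B0, c@B3, d@B2, d@B5, f@B5}
  B7: | IN={b@B0, c@B0, c@B3, d@B2, d@B5, f@B5} | OUT={b@B7, c@B7, d@B2, d@B5, f@B5}

Merge at B3: IN[B3] = OUT[B2] ⊔ OUT[B4] = {b@B0, c@B0, c@B3, d@B2, d@B3, f@B4}
Applying B3's transfer function to that IN value gives OUT[B3] (row B3 above).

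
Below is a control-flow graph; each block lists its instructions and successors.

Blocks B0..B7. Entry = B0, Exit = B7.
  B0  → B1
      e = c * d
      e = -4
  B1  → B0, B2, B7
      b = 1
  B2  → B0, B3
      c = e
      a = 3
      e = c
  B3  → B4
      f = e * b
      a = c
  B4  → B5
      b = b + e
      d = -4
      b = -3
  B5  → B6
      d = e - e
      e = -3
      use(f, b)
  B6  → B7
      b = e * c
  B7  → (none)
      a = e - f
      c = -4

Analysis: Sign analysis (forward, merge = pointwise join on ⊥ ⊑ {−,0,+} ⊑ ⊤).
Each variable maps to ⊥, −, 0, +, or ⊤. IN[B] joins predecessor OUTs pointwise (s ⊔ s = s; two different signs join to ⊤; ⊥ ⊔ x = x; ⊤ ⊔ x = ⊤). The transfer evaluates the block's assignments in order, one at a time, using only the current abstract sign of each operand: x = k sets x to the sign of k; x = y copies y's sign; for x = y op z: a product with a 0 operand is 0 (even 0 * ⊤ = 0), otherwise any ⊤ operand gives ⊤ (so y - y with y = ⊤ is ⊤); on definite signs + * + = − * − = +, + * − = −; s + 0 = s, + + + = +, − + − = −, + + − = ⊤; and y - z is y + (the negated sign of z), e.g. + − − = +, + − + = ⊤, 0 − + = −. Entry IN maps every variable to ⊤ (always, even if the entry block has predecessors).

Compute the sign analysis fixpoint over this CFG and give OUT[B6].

Converged values:
  B0: | IN=(all ⊤) | OUT={e:-; rest ⊤}
  B1: | IN={e:-; rest ⊤} | OUT={b:+, e:-; rest ⊤}
  B2: | IN={b:+, e:-; rest ⊤} | OUT={a:+, b:+, c:-, e:-; rest ⊤}
  B3: | IN={a:+, b:+, c:-, e:-; rest ⊤} | OUT={a:-, b:+, c:-, e:-, f:-; rest ⊤}
  B4: | IN={a:-, b:+, c:-, e:-, f:-; rest ⊤} | OUT={a:-, b:-, c:-, d:-, e:-, f:-; rest ⊤}
  B5: | IN={a:-, b:-, c:-, d:-, e:-, f:-; rest ⊤} | OUT={a:-, b:-, c:-, e:-, f:-; rest ⊤}
  B6: | IN={a:-, b:-, c:-, e:-, f:-; rest ⊤} | OUT={a:-, b:+, c:-, e:-, f:-; rest ⊤}
  B7: | IN={b:+, e:-; rest ⊤} | OUT={b:+, c:-, e:-; rest ⊤}

Merge at B6: IN[B6] = OUT[B5] = {a: -, b: -, c: -, d: ⊤, e: -, f: -}
Applying B6's transfer function to that IN value gives OUT[B6] (row B6 above).

Answer: {a: -, b: +, c: -, d: ⊤, e: -, f: -}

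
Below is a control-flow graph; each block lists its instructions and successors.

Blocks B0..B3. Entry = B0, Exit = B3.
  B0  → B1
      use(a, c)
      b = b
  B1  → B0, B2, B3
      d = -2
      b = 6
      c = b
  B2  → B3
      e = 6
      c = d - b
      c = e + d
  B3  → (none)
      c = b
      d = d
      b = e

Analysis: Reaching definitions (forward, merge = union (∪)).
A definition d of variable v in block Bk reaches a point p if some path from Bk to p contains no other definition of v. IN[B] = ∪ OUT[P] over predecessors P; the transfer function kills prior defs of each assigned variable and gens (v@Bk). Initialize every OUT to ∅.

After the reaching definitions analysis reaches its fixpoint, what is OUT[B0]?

Converged values:
  B0: | IN={b@B1, c@B1, d@B1} | OUT={b@B0, c@B1, d@B1}
  B1: | IN={b@B0, c@B1, d@B1} | OUT={b@B1, c@B1, d@B1}
  B2: | IN={b@B1, c@B1, d@B1} | OUT={b@B1, c@B2, d@B1, e@B2}
  B3: | IN={b@B1, c@B1, c@B2, d@B1, e@B2} | OUT={b@B3, c@B3, d@B3, e@B2}

Merge at B0 (entry node, so the boundary value {} is joined with the incoming edge(s)): IN[B0] = {} ⊔ OUT[B1] = {b@B1, c@B1, d@B1}
Applying B0's transfer function to that IN value gives OUT[B0] (row B0 above).

Answer: {b@B0, c@B1, d@B1}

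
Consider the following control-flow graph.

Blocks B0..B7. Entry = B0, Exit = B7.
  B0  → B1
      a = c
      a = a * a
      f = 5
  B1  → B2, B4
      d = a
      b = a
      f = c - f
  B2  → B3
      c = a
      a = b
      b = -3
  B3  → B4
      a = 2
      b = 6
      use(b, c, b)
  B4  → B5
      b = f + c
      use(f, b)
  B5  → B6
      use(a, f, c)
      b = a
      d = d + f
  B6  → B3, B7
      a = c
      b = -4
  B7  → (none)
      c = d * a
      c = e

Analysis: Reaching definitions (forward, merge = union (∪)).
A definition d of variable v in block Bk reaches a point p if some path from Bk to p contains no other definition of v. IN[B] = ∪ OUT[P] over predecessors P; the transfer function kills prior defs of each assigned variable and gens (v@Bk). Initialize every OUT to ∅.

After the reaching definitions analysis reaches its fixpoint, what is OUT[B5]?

Converged values:
  B0:  IN={}  OUT={a@B0, f@B0}
  B1:  IN={a@B0, f@B0}  OUT={a@B0, b@B1, d@B1, f@B1}
  B2:  IN={a@B0, b@B1, d@B1, f@B1}  OUT={a@B2, b@B2, c@B2, d@B1, f@B1}
  B3:  IN={a@B2, a@B6, b@B2, b@B6, c@B2, d@B1, d@B5, f@B1}  OUT={a@B3, b@B3, c@B2, d@B1, d@B5, f@B1}
  B4:  IN={a@B0, a@B3, b@B1, b@B3, c@B2, d@B1, d@B5, f@B1}  OUT={a@B0, a@B3, b@B4, c@B2, d@B1, d@B5, f@B1}
  B5:  IN={a@B0, a@B3, b@B4, c@B2, d@B1, d@B5, f@B1}  OUT={a@B0, a@B3, b@B5, c@B2, d@B5, f@B1}
  B6:  IN={a@B0, a@B3, b@B5, c@B2, d@B5, f@B1}  OUT={a@B6, b@B6, c@B2, d@B5, f@B1}
  B7:  IN={a@B6, b@B6, c@B2, d@B5, f@B1}  OUT={a@B6, b@B6, c@B7, d@B5, f@B1}

Merge at B5: IN[B5] = OUT[B4] = {a@B0, a@B3, b@B4, c@B2, d@B1, d@B5, f@B1}
Applying B5's transfer function to that IN value gives OUT[B5] (row B5 above).

Answer: {a@B0, a@B3, b@B5, c@B2, d@B5, f@B1}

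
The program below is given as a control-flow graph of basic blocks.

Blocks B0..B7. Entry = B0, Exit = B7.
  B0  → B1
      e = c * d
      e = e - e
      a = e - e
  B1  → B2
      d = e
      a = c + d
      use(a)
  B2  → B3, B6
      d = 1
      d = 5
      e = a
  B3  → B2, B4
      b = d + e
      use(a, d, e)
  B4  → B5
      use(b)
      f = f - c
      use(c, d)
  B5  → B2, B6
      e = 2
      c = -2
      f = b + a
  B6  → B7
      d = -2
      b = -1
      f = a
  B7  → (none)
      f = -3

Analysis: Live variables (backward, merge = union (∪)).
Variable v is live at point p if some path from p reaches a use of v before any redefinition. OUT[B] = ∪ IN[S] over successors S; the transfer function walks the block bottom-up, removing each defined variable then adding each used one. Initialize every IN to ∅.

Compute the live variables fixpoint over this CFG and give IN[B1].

Fixpoint table:
  B0:  IN={c, d, f}  OUT={c, e, f}
  B1:  IN={c, e, f}  OUT={a, c, f}
  B2:  IN={a, c, f}  OUT={a, c, d, e, f}
  B3:  IN={a, c, d, e, f}  OUT={a, b, c, d, f}
  B4:  IN={a, b, c, d, f}  OUT={a, b}
  B5:  IN={a, b}  OUT={a, c, f}
  B6:  IN={a}  OUT={}
  B7:  IN={}  OUT={}

Merge at B1: OUT[B1] = IN[B2] = {a, c, f}
Applying B1's transfer function to that OUT value gives IN[B1] (row B1 above).

Answer: {c, e, f}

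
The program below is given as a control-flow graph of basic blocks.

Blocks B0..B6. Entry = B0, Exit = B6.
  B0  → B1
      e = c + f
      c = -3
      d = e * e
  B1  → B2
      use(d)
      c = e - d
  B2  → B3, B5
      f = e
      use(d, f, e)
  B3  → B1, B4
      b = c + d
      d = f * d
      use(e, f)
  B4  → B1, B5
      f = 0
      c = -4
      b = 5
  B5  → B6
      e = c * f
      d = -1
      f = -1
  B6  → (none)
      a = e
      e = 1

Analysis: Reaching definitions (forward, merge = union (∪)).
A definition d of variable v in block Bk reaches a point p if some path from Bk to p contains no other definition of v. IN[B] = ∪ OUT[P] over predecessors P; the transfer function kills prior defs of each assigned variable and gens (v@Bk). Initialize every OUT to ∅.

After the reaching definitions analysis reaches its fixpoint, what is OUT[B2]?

Answer: {b@B3, b@B4, c@B1, d@B0, d@B3, e@B0, f@B2}

Working:
Converged values:
  B0: | IN={} | OUT={c@B0, d@B0, e@B0}
  B1: | IN={b@B3, b@B4, c@B0, c@B1, c@B4, d@B0, d@B3, e@B0, f@B2, f@B4} | OUT={b@B3, b@B4, c@B1, d@B0, d@B3, e@B0, f@B2, f@B4}
  B2: | IN={b@B3, b@B4, c@B1, d@B0, d@B3, e@B0, f@B2, f@B4} | OUT={b@B3, b@B4, c@B1, d@B0, d@B3, e@B0, f@B2}
  B3: | IN={b@B3, b@B4, c@B1, d@B0, d@B3, e@B0, f@B2} | OUT={b@B3, c@B1, d@B3, e@B0, f@B2}
  B4: | IN={b@B3, c@B1, d@B3, e@B0, f@B2} | OUT={b@B4, c@B4, d@B3, e@B0, f@B4}
  B5: | IN={b@B3, b@B4, c@B1, c@B4, d@B0, d@B3, e@B0, f@B2, f@B4} | OUT={b@B3, b@B4, c@B1, c@B4, d@B5, e@B5, f@B5}
  B6: | IN={b@B3, b@B4, c@B1, c@B4, d@B5, e@B5, f@B5} | OUT={a@B6, b@B3, b@B4, c@B1, c@B4, d@B5, e@B6, f@B5}

Merge at B2: IN[B2] = OUT[B1] = {b@B3, b@B4, c@B1, d@B0, d@B3, e@B0, f@B2, f@B4}
Applying B2's transfer function to that IN value gives OUT[B2] (row B2 above).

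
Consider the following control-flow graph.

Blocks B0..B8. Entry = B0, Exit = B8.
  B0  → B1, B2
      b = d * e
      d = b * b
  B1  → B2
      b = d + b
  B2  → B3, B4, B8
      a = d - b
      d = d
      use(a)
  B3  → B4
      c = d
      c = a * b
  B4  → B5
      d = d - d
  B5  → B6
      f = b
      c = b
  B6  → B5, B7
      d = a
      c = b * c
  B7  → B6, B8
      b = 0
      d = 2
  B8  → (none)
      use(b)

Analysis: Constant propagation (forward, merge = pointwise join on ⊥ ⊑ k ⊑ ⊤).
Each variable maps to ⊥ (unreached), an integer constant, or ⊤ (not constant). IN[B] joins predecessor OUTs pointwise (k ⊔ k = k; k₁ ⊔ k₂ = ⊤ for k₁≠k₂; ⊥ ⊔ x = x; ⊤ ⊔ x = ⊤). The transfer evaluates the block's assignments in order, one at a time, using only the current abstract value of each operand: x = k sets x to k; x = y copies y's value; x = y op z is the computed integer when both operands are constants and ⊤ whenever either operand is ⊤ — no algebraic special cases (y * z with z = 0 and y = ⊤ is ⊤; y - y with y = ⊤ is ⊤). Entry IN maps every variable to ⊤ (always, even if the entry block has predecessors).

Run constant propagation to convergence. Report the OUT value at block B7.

Converged values:
  B0: | IN=(all ⊤) | OUT=(all ⊤)
  B1: | IN=(all ⊤) | OUT=(all ⊤)
  B2: | IN=(all ⊤) | OUT=(all ⊤)
  B3: | IN=(all ⊤) | OUT=(all ⊤)
  B4: | IN=(all ⊤) | OUT=(all ⊤)
  B5: | IN=(all ⊤) | OUT=(all ⊤)
  B6: | IN=(all ⊤) | OUT=(all ⊤)
  B7: | IN=(all ⊤) | OUT={b:0, d:2; rest ⊤}
  B8: | IN=(all ⊤) | OUT=(all ⊤)

Merge at B7: IN[B7] = OUT[B6] = {a: ⊤, b: ⊤, c: ⊤, d: ⊤, e: ⊤, f: ⊤}
Applying B7's transfer function to that IN value gives OUT[B7] (row B7 above).

Answer: {a: ⊤, b: 0, c: ⊤, d: 2, e: ⊤, f: ⊤}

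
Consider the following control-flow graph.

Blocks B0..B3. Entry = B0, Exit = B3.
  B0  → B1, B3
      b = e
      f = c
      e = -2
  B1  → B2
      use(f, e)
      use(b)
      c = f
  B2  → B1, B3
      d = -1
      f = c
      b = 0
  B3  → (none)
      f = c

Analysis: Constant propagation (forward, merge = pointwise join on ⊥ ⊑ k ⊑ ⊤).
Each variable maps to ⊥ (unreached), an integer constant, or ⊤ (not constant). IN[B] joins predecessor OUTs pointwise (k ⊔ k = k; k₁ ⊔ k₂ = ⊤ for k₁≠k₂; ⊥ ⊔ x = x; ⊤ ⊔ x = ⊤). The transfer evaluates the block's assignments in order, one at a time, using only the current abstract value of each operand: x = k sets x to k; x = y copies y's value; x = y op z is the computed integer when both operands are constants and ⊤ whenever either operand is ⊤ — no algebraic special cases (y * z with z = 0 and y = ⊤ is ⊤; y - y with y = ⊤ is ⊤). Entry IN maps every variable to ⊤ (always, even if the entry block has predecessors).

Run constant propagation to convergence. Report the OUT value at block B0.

Fixpoint table:
  B0:  IN=(all ⊤)  OUT={e:-2; rest ⊤}
  B1:  IN={e:-2; rest ⊤}  OUT={e:-2; rest ⊤}
  B2:  IN={e:-2; rest ⊤}  OUT={b:0, d:-1, e:-2; rest ⊤}
  B3:  IN={e:-2; rest ⊤}  OUT={e:-2; rest ⊤}

B0 is the boundary node: IN[B0] = {a: ⊤, b: ⊤, c: ⊤, d: ⊤, e: ⊤, f: ⊤}
Applying B0's transfer function to that IN value gives OUT[B0] (row B0 above).

Answer: {a: ⊤, b: ⊤, c: ⊤, d: ⊤, e: -2, f: ⊤}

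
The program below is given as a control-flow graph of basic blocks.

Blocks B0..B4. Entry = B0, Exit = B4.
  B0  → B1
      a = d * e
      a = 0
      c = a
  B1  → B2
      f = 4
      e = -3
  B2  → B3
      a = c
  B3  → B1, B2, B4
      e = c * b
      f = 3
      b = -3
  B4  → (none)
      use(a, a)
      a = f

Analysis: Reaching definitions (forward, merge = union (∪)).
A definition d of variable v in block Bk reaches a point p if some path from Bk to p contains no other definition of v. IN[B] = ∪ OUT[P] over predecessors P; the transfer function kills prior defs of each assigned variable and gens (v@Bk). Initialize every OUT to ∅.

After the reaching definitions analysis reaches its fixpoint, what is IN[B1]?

Answer: {a@B0, a@B2, b@B3, c@B0, e@B3, f@B3}

Trace:
Per-block solution:
  B0:  IN={}  OUT={a@B0, c@B0}
  B1:  IN={a@B0, a@B2, b@B3, c@B0, e@B3, f@B3}  OUT={a@B0, a@B2, b@B3, c@B0, e@B1, f@B1}
  B2:  IN={a@B0, a@B2, b@B3, c@B0, e@B1, e@B3, f@B1, f@B3}  OUT={a@B2, b@B3, c@B0, e@B1, e@B3, f@B1, f@B3}
  B3:  IN={a@B2, b@B3, c@B0, e@B1, e@B3, f@B1, f@B3}  OUT={a@B2, b@B3, c@B0, e@B3, f@B3}
  B4:  IN={a@B2, b@B3, c@B0, e@B3, f@B3}  OUT={a@B4, b@B3, c@B0, e@B3, f@B3}

Merge at B1: IN[B1] = OUT[B0] ⊔ OUT[B3] = {a@B0, a@B2, b@B3, c@B0, e@B3, f@B3}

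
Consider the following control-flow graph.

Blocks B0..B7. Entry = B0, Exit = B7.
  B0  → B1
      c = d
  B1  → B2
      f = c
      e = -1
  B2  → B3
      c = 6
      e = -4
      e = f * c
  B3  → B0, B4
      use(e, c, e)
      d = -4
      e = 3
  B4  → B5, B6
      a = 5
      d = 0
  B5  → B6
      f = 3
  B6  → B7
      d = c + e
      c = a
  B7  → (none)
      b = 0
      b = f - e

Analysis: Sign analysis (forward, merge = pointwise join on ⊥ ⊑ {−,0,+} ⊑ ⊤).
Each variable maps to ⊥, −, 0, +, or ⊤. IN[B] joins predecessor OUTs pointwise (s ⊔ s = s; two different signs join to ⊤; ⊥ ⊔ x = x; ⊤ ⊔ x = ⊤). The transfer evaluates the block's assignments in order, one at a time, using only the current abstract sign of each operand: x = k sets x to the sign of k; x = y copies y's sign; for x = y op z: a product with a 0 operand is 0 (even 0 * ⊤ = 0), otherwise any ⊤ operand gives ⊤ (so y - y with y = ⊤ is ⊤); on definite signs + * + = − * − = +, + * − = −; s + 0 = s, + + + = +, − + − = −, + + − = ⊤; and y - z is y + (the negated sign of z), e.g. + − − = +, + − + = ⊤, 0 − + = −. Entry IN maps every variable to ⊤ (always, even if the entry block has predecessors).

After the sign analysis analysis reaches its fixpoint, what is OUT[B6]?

Fixpoint table:
  B0:  IN=(all ⊤)  OUT=(all ⊤)
  B1:  IN=(all ⊤)  OUT={e:-; rest ⊤}
  B2:  IN={e:-; rest ⊤}  OUT={c:+; rest ⊤}
  B3:  IN={c:+; rest ⊤}  OUT={c:+, d:-, e:+; rest ⊤}
  B4:  IN={c:+, d:-, e:+; rest ⊤}  OUT={a:+, c:+, d:0, e:+; rest ⊤}
  B5:  IN={a:+, c:+, d:0, e:+; rest ⊤}  OUT={a:+, c:+, d:0, e:+, f:+; rest ⊤}
  B6:  IN={a:+, c:+, d:0, e:+; rest ⊤}  OUT={a:+, c:+, d:+, e:+; rest ⊤}
  B7:  IN={a:+, c:+, d:+, e:+; rest ⊤}  OUT={a:+, c:+, d:+, e:+; rest ⊤}

Merge at B6: IN[B6] = OUT[B4] ⊔ OUT[B5] = {a: +, b: ⊤, c: +, d: 0, e: +, f: ⊤}
Applying B6's transfer function to that IN value gives OUT[B6] (row B6 above).

Answer: {a: +, b: ⊤, c: +, d: +, e: +, f: ⊤}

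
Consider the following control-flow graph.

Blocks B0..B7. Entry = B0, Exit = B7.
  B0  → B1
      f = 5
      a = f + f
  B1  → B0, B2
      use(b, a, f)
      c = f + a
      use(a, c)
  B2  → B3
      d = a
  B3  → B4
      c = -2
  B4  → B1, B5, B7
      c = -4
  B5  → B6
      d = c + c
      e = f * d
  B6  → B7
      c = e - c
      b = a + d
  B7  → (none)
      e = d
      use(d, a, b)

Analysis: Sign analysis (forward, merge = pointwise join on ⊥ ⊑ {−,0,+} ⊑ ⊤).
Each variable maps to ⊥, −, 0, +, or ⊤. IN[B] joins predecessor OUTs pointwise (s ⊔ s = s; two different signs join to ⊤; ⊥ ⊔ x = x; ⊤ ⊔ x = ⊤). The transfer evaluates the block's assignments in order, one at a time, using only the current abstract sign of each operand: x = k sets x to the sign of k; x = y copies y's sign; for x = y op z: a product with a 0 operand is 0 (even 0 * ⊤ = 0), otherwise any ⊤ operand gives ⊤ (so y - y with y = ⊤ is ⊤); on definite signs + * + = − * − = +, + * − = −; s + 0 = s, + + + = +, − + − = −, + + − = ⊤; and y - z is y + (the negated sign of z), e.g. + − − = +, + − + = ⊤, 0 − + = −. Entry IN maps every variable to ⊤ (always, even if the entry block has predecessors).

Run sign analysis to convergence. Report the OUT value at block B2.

Per-block solution:
  B0: | IN=(all ⊤) | OUT={a:+, f:+; rest ⊤}
  B1: | IN={a:+, f:+; rest ⊤} | OUT={a:+, c:+, f:+; rest ⊤}
  B2: | IN={a:+, c:+, f:+; rest ⊤} | OUT={a:+, c:+, d:+, f:+; rest ⊤}
  B3: | IN={a:+, c:+, d:+, f:+; rest ⊤} | OUT={a:+, c:-, d:+, f:+; rest ⊤}
  B4: | IN={a:+, c:-, d:+, f:+; rest ⊤} | OUT={a:+, c:-, d:+, f:+; rest ⊤}
  B5: | IN={a:+, c:-, d:+, f:+; rest ⊤} | OUT={a:+, c:-, d:-, e:-, f:+; rest ⊤}
  B6: | IN={a:+, c:-, d:-, e:-, f:+; rest ⊤} | OUT={a:+, d:-, e:-, f:+; rest ⊤}
  B7: | IN={a:+, f:+; rest ⊤} | OUT={a:+, f:+; rest ⊤}

Merge at B2: IN[B2] = OUT[B1] = {a: +, b: ⊤, c: +, d: ⊤, e: ⊤, f: +}
Applying B2's transfer function to that IN value gives OUT[B2] (row B2 above).

Answer: {a: +, b: ⊤, c: +, d: +, e: ⊤, f: +}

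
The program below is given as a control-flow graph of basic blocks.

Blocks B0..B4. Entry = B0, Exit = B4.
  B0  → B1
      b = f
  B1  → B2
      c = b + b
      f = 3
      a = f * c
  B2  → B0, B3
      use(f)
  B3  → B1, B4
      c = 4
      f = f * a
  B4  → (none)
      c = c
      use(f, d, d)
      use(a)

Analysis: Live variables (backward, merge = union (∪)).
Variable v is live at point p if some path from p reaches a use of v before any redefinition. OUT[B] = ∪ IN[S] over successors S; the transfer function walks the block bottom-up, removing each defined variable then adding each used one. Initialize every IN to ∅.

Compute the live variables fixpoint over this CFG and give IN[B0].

Per-block solution:
  B0:  IN={d, f}  OUT={b, d}
  B1:  IN={b, d}  OUT={a, b, d, f}
  B2:  IN={a, b, d, f}  OUT={a, b, d, f}
  B3:  IN={a, b, d, f}  OUT={a, b, c, d, f}
  B4:  IN={a, c, d, f}  OUT={}

Merge at B0: OUT[B0] = IN[B1] = {b, d}
Applying B0's transfer function to that OUT value gives IN[B0] (row B0 above).

Answer: {d, f}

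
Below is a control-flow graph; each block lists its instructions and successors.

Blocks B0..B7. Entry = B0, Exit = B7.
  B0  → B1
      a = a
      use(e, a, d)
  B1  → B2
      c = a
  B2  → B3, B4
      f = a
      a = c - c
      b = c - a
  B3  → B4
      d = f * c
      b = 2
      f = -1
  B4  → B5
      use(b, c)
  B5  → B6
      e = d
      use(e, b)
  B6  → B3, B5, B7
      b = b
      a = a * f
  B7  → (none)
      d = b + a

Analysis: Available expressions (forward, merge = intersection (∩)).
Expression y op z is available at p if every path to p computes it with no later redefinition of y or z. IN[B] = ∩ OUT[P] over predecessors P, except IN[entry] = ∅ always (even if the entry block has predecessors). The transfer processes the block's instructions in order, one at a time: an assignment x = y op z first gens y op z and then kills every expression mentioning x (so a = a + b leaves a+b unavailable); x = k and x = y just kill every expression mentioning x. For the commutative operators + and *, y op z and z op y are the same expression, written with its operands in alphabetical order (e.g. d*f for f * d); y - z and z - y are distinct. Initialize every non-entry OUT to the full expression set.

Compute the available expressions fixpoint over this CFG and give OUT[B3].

Per-block solution:
  B0: | IN={} | OUT={}
  B1: | IN={} | OUT={}
  B2: | IN={} | OUT={c-a, c-c}
  B3: | IN={c-c} | OUT={c-c}
  B4: | IN={c-c} | OUT={c-c}
  B5: | IN={c-c} | OUT={c-c}
  B6: | IN={c-c} | OUT={c-c}
  B7: | IN={c-c} | OUT={a+b, c-c}

Merge at B3: IN[B3] = OUT[B2] ∩ OUT[B6] = {c-c}
Applying B3's transfer function to that IN value gives OUT[B3] (row B3 above).

Answer: {c-c}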